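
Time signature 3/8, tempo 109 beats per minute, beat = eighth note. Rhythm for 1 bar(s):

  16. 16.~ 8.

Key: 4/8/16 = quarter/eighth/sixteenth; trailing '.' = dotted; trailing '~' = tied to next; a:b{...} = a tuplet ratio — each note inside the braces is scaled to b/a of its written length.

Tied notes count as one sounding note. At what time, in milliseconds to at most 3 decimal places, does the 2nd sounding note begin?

note 2 onset = 3/4b = 412.844ms

1. 0.0ms @ 0 + 412.844ms (3/4)
2. 412.844ms @ 3/4 + 1238.532ms (9/4)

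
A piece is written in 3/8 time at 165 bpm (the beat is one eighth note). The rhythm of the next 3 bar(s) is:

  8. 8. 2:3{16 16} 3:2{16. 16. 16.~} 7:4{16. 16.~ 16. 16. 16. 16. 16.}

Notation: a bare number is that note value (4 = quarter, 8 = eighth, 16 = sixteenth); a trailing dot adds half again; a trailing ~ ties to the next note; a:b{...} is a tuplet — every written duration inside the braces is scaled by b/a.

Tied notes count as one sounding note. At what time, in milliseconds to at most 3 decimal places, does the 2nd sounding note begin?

note 2 onset = 3/2b = 545.455ms

1. 0.0ms @ 0 + 545.455ms (3/2)
2. 545.455ms @ 3/2 + 545.455ms (3/2)
3. 1090.909ms @ 3 + 272.727ms (3/4)
4. 1363.636ms @ 15/4 + 272.727ms (3/4)
5. 1636.364ms @ 9/2 + 181.818ms (1/2)
6. 1818.182ms @ 5 + 181.818ms (1/2)
7. 2000.0ms @ 11/2 + 337.662ms (13/14)
8. 2337.662ms @ 45/7 + 311.688ms (6/7)
9. 2649.351ms @ 51/7 + 155.844ms (3/7)
10. 2805.195ms @ 54/7 + 155.844ms (3/7)
11. 2961.039ms @ 57/7 + 155.844ms (3/7)
12. 3116.883ms @ 60/7 + 155.844ms (3/7)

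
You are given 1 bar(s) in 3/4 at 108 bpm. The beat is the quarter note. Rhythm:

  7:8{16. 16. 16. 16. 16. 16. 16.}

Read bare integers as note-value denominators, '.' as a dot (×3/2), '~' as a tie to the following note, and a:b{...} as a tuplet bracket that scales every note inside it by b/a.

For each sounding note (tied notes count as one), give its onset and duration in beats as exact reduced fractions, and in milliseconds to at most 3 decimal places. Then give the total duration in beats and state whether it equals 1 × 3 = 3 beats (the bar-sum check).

1) 0.0ms=0b +238.095ms=3/7b
2) 238.095ms=3/7b +238.095ms=3/7b
3) 476.19ms=6/7b +238.095ms=3/7b
4) 714.286ms=9/7b +238.095ms=3/7b
5) 952.381ms=12/7b +238.095ms=3/7b
6) 1190.476ms=15/7b +238.095ms=3/7b
7) 1428.571ms=18/7b +238.095ms=3/7b
Σ=3b of 3 (108bpm 3/4) — PASS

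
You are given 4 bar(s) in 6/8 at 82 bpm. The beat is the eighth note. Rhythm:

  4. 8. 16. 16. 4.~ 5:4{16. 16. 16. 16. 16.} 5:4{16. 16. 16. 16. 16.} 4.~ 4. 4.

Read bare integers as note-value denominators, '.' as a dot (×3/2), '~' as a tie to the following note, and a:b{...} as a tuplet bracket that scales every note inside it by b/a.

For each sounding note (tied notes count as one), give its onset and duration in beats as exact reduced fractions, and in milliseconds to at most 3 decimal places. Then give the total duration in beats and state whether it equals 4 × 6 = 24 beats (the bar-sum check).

1) 0.0ms=0b +2195.122ms=3b
2) 2195.122ms=3b +1097.561ms=3/2b
3) 3292.683ms=9/2b +548.78ms=3/4b
4) 3841.463ms=21/4b +548.78ms=3/4b
5) 4390.244ms=6b +2634.146ms=18/5b
6) 7024.39ms=48/5b +439.024ms=3/5b
7) 7463.415ms=51/5b +439.024ms=3/5b
8) 7902.439ms=54/5b +439.024ms=3/5b
9) 8341.463ms=57/5b +439.024ms=3/5b
10) 8780.488ms=12b +439.024ms=3/5b
11) 9219.512ms=63/5b +439.024ms=3/5b
12) 9658.537ms=66/5b +439.024ms=3/5b
13) 10097.561ms=69/5b +439.024ms=3/5b
14) 10536.585ms=72/5b +439.024ms=3/5b
15) 10975.61ms=15b +4390.244ms=6b
16) 15365.854ms=21b +2195.122ms=3b
Σ=24b of 24 (82bpm 6/8) — PASS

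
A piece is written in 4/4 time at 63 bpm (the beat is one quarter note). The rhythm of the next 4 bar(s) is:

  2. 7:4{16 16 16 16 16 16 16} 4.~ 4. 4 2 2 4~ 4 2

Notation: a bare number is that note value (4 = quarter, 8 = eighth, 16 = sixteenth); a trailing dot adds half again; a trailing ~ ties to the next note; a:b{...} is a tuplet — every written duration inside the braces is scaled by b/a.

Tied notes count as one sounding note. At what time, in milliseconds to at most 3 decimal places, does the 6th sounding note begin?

1. 0.0ms @ 0 + 2857.143ms (3)
2. 2857.143ms @ 3 + 136.054ms (1/7)
3. 2993.197ms @ 22/7 + 136.054ms (1/7)
4. 3129.252ms @ 23/7 + 136.054ms (1/7)
5. 3265.306ms @ 24/7 + 136.054ms (1/7)
6. 3401.361ms @ 25/7 + 136.054ms (1/7)
7. 3537.415ms @ 26/7 + 136.054ms (1/7)
8. 3673.469ms @ 27/7 + 136.054ms (1/7)
9. 3809.524ms @ 4 + 2857.143ms (3)
10. 6666.667ms @ 7 + 952.381ms (1)
11. 7619.048ms @ 8 + 1904.762ms (2)
12. 9523.81ms @ 10 + 1904.762ms (2)
13. 11428.571ms @ 12 + 1904.762ms (2)
14. 13333.333ms @ 14 + 1904.762ms (2)

note 6 onset = 25/7b = 3401.361ms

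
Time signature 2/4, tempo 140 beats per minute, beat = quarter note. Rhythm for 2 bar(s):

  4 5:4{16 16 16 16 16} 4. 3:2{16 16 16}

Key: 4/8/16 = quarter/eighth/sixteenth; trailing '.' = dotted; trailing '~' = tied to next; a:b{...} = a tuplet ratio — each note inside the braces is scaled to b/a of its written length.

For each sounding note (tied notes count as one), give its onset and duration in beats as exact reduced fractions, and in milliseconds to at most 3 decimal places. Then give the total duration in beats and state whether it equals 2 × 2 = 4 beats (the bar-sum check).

1) 0.0ms=0b +428.571ms=1b
2) 428.571ms=1b +85.714ms=1/5b
3) 514.286ms=6/5b +85.714ms=1/5b
4) 600.0ms=7/5b +85.714ms=1/5b
5) 685.714ms=8/5b +85.714ms=1/5b
6) 771.429ms=9/5b +85.714ms=1/5b
7) 857.143ms=2b +642.857ms=3/2b
8) 1500.0ms=7/2b +71.429ms=1/6b
9) 1571.429ms=11/3b +71.429ms=1/6b
10) 1642.857ms=23/6b +71.429ms=1/6b
Σ=4b of 4 (140bpm 2/4) — PASS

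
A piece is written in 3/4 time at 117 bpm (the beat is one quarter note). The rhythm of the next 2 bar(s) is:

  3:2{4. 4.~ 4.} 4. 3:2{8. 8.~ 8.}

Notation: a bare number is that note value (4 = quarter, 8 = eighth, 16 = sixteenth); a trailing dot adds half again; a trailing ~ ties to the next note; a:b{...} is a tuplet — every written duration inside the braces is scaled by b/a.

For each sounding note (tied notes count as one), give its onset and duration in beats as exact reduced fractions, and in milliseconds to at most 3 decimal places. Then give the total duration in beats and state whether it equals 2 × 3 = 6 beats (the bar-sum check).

1) 0.0ms=0b +512.821ms=1b
2) 512.821ms=1b +1025.641ms=2b
3) 1538.462ms=3b +769.231ms=3/2b
4) 2307.692ms=9/2b +256.41ms=1/2b
5) 2564.103ms=5b +512.821ms=1b
Σ=6b of 6 (117bpm 3/4) — PASS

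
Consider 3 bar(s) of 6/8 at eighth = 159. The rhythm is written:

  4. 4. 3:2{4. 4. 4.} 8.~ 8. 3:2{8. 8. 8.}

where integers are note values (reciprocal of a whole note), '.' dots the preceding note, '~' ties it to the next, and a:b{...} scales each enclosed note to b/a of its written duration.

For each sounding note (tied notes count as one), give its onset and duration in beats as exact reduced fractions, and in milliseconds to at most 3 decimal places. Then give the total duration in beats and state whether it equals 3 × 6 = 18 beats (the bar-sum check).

1) 0.0ms=0b +1132.075ms=3b
2) 1132.075ms=3b +1132.075ms=3b
3) 2264.151ms=6b +754.717ms=2b
4) 3018.868ms=8b +754.717ms=2b
5) 3773.585ms=10b +754.717ms=2b
6) 4528.302ms=12b +1132.075ms=3b
7) 5660.377ms=15b +377.358ms=1b
8) 6037.736ms=16b +377.358ms=1b
9) 6415.094ms=17b +377.358ms=1b
Σ=18b of 18 (159bpm 6/8) — PASS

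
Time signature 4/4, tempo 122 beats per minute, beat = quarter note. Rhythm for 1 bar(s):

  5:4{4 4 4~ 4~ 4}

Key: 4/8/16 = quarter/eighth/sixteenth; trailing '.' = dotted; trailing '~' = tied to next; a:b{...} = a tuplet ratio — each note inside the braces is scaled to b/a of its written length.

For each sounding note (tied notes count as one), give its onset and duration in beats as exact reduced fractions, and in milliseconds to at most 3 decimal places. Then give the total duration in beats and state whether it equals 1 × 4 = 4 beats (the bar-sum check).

1) 0.0ms=0b +393.443ms=4/5b
2) 393.443ms=4/5b +393.443ms=4/5b
3) 786.885ms=8/5b +1180.328ms=12/5b
Σ=4b of 4 (122bpm 4/4) — PASS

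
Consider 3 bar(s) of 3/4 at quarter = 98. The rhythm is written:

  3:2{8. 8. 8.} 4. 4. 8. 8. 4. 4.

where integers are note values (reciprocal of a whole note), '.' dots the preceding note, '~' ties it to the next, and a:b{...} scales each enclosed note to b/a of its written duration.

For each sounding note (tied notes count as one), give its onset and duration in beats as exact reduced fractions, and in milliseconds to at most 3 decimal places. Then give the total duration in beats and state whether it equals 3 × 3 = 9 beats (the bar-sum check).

1) 0.0ms=0b +306.122ms=1/2b
2) 306.122ms=1/2b +306.122ms=1/2b
3) 612.245ms=1b +306.122ms=1/2b
4) 918.367ms=3/2b +918.367ms=3/2b
5) 1836.735ms=3b +918.367ms=3/2b
6) 2755.102ms=9/2b +459.184ms=3/4b
7) 3214.286ms=21/4b +459.184ms=3/4b
8) 3673.469ms=6b +918.367ms=3/2b
9) 4591.837ms=15/2b +918.367ms=3/2b
Σ=9b of 9 (98bpm 3/4) — PASS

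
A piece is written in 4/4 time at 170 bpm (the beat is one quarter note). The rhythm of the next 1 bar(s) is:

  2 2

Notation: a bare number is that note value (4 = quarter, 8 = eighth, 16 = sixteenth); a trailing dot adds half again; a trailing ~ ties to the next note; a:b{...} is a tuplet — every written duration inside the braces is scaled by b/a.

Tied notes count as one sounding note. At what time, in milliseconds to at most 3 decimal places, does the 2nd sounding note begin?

1. 0.0ms @ 0 + 705.882ms (2)
2. 705.882ms @ 2 + 705.882ms (2)

note 2 onset = 2b = 705.882ms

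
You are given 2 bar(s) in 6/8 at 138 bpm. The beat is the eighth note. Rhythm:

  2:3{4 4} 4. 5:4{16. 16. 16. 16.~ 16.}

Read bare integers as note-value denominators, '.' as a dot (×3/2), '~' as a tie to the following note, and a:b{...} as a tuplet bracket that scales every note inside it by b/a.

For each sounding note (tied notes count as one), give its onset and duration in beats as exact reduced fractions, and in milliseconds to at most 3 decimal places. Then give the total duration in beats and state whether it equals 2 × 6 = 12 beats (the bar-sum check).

1) 0.0ms=0b +1304.348ms=3b
2) 1304.348ms=3b +1304.348ms=3b
3) 2608.696ms=6b +1304.348ms=3b
4) 3913.043ms=9b +260.87ms=3/5b
5) 4173.913ms=48/5b +260.87ms=3/5b
6) 4434.783ms=51/5b +260.87ms=3/5b
7) 4695.652ms=54/5b +521.739ms=6/5b
Σ=12b of 12 (138bpm 6/8) — PASS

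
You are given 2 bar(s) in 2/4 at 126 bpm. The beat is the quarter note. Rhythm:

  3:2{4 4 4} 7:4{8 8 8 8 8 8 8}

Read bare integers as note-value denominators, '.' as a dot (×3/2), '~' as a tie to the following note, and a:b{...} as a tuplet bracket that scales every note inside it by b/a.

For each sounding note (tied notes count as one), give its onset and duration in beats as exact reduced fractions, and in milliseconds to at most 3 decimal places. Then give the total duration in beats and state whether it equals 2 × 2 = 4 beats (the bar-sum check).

1) 0.0ms=0b +317.46ms=2/3b
2) 317.46ms=2/3b +317.46ms=2/3b
3) 634.921ms=4/3b +317.46ms=2/3b
4) 952.381ms=2b +136.054ms=2/7b
5) 1088.435ms=16/7b +136.054ms=2/7b
6) 1224.49ms=18/7b +136.054ms=2/7b
7) 1360.544ms=20/7b +136.054ms=2/7b
8) 1496.599ms=22/7b +136.054ms=2/7b
9) 1632.653ms=24/7b +136.054ms=2/7b
10) 1768.707ms=26/7b +136.054ms=2/7b
Σ=4b of 4 (126bpm 2/4) — PASS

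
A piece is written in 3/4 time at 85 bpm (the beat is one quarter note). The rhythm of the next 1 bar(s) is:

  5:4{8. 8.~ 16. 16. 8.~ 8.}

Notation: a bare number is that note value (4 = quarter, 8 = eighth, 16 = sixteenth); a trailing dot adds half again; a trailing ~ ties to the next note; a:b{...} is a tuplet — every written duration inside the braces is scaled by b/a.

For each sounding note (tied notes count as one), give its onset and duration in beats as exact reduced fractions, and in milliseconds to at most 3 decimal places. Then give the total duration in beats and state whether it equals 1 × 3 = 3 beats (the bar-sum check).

1) 0.0ms=0b +423.529ms=3/5b
2) 423.529ms=3/5b +635.294ms=9/10b
3) 1058.824ms=3/2b +211.765ms=3/10b
4) 1270.588ms=9/5b +847.059ms=6/5b
Σ=3b of 3 (85bpm 3/4) — PASS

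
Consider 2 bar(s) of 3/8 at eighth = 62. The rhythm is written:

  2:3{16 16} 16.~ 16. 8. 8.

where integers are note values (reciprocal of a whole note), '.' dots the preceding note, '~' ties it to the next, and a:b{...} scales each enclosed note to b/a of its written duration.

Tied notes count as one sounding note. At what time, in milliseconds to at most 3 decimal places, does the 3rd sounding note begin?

note 3 onset = 3/2b = 1451.613ms

1. 0.0ms @ 0 + 725.806ms (3/4)
2. 725.806ms @ 3/4 + 725.806ms (3/4)
3. 1451.613ms @ 3/2 + 1451.613ms (3/2)
4. 2903.226ms @ 3 + 1451.613ms (3/2)
5. 4354.839ms @ 9/2 + 1451.613ms (3/2)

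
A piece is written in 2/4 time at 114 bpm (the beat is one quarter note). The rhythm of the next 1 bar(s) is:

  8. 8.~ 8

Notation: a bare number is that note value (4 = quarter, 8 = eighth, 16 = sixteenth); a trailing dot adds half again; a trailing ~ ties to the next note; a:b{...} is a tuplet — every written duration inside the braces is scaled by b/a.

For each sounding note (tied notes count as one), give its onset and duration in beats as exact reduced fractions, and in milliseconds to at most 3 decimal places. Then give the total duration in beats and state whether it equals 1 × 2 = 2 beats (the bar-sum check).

1) 0.0ms=0b +394.737ms=3/4b
2) 394.737ms=3/4b +657.895ms=5/4b
Σ=2b of 2 (114bpm 2/4) — PASS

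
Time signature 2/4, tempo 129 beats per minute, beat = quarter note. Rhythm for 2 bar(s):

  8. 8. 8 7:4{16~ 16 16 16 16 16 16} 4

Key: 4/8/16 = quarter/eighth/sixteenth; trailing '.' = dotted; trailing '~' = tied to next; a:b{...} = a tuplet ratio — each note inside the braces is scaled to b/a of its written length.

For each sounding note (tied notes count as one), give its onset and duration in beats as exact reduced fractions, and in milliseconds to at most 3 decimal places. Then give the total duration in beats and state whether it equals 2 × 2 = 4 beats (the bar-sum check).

1) 0.0ms=0b +348.837ms=3/4b
2) 348.837ms=3/4b +348.837ms=3/4b
3) 697.674ms=3/2b +232.558ms=1/2b
4) 930.233ms=2b +132.89ms=2/7b
5) 1063.123ms=16/7b +66.445ms=1/7b
6) 1129.568ms=17/7b +66.445ms=1/7b
7) 1196.013ms=18/7b +66.445ms=1/7b
8) 1262.458ms=19/7b +66.445ms=1/7b
9) 1328.904ms=20/7b +66.445ms=1/7b
10) 1395.349ms=3b +465.116ms=1b
Σ=4b of 4 (129bpm 2/4) — PASS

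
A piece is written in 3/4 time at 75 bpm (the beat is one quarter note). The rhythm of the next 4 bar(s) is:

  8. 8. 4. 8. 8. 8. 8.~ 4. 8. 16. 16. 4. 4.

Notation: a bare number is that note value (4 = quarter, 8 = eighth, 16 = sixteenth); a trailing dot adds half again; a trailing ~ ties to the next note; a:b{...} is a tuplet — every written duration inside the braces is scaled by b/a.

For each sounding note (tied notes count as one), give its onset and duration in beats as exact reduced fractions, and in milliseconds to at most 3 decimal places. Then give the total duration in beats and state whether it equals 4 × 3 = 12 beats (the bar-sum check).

1) 0.0ms=0b +600.0ms=3/4b
2) 600.0ms=3/4b +600.0ms=3/4b
3) 1200.0ms=3/2b +1200.0ms=3/2b
4) 2400.0ms=3b +600.0ms=3/4b
5) 3000.0ms=15/4b +600.0ms=3/4b
6) 3600.0ms=9/2b +600.0ms=3/4b
7) 4200.0ms=21/4b +1800.0ms=9/4b
8) 6000.0ms=15/2b +600.0ms=3/4b
9) 6600.0ms=33/4b +300.0ms=3/8b
10) 6900.0ms=69/8b +300.0ms=3/8b
11) 7200.0ms=9b +1200.0ms=3/2b
12) 8400.0ms=21/2b +1200.0ms=3/2b
Σ=12b of 12 (75bpm 3/4) — PASS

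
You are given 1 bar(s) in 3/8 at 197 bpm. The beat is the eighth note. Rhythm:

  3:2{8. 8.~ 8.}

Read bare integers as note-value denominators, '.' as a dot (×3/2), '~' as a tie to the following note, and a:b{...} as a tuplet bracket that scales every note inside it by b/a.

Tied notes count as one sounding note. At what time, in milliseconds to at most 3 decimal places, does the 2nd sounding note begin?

1. 0.0ms @ 0 + 304.569ms (1)
2. 304.569ms @ 1 + 609.137ms (2)

note 2 onset = 1b = 304.569ms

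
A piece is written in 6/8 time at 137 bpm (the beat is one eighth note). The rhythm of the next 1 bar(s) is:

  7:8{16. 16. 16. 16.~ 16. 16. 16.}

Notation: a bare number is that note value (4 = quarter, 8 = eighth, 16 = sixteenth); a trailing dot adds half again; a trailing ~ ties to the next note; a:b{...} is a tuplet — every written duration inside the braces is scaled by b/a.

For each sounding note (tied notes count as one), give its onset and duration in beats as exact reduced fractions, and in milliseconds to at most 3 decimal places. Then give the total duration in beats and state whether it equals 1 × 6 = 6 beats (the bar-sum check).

1) 0.0ms=0b +375.391ms=6/7b
2) 375.391ms=6/7b +375.391ms=6/7b
3) 750.782ms=12/7b +375.391ms=6/7b
4) 1126.173ms=18/7b +750.782ms=12/7b
5) 1876.955ms=30/7b +375.391ms=6/7b
6) 2252.346ms=36/7b +375.391ms=6/7b
Σ=6b of 6 (137bpm 6/8) — PASS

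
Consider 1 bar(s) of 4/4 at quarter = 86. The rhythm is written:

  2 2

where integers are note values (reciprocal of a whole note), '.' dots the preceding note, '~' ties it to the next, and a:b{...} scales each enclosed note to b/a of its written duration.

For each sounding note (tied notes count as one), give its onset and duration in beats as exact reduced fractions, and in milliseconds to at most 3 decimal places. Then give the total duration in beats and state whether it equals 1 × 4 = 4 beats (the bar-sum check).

1) 0.0ms=0b +1395.349ms=2b
2) 1395.349ms=2b +1395.349ms=2b
Σ=4b of 4 (86bpm 4/4) — PASS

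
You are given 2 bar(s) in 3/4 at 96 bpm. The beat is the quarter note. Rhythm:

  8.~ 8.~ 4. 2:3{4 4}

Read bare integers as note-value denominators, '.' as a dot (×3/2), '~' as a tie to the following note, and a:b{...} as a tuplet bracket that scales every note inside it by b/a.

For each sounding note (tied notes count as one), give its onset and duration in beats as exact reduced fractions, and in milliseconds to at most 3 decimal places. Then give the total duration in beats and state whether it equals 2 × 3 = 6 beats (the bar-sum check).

1) 0.0ms=0b +1875.0ms=3b
2) 1875.0ms=3b +937.5ms=3/2b
3) 2812.5ms=9/2b +937.5ms=3/2b
Σ=6b of 6 (96bpm 3/4) — PASS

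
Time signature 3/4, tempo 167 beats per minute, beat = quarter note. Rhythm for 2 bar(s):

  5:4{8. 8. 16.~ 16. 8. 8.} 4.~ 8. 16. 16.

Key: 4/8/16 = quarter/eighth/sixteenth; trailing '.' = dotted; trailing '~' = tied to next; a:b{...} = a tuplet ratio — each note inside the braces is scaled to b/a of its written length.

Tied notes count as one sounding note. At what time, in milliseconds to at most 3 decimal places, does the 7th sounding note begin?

1. 0.0ms @ 0 + 215.569ms (3/5)
2. 215.569ms @ 3/5 + 215.569ms (3/5)
3. 431.138ms @ 6/5 + 215.569ms (3/5)
4. 646.707ms @ 9/5 + 215.569ms (3/5)
5. 862.275ms @ 12/5 + 215.569ms (3/5)
6. 1077.844ms @ 3 + 808.383ms (9/4)
7. 1886.228ms @ 21/4 + 134.731ms (3/8)
8. 2020.958ms @ 45/8 + 134.731ms (3/8)

note 7 onset = 21/4b = 1886.228ms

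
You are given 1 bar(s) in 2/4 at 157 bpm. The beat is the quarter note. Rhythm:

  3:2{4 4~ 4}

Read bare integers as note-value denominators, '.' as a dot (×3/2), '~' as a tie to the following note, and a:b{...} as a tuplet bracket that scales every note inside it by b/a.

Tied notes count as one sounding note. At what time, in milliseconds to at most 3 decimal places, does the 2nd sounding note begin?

1. 0.0ms @ 0 + 254.777ms (2/3)
2. 254.777ms @ 2/3 + 509.554ms (4/3)

note 2 onset = 2/3b = 254.777ms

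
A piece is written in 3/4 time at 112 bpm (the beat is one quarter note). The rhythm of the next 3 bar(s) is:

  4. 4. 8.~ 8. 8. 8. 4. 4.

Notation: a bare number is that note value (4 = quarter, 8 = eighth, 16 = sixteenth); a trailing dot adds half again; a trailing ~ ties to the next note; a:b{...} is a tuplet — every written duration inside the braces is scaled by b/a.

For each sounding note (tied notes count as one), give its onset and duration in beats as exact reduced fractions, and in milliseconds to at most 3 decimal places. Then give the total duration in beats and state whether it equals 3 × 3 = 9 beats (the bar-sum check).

1) 0.0ms=0b +803.571ms=3/2b
2) 803.571ms=3/2b +803.571ms=3/2b
3) 1607.143ms=3b +803.571ms=3/2b
4) 2410.714ms=9/2b +401.786ms=3/4b
5) 2812.5ms=21/4b +401.786ms=3/4b
6) 3214.286ms=6b +803.571ms=3/2b
7) 4017.857ms=15/2b +803.571ms=3/2b
Σ=9b of 9 (112bpm 3/4) — PASS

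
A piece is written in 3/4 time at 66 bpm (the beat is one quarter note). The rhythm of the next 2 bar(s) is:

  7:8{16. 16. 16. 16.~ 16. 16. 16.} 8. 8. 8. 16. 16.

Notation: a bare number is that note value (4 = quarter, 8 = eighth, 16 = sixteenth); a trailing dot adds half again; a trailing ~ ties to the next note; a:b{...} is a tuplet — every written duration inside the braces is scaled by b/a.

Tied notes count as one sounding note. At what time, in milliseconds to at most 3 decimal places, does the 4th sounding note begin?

1. 0.0ms @ 0 + 389.61ms (3/7)
2. 389.61ms @ 3/7 + 389.61ms (3/7)
3. 779.221ms @ 6/7 + 389.61ms (3/7)
4. 1168.831ms @ 9/7 + 779.221ms (6/7)
5. 1948.052ms @ 15/7 + 389.61ms (3/7)
6. 2337.662ms @ 18/7 + 389.61ms (3/7)
7. 2727.273ms @ 3 + 681.818ms (3/4)
8. 3409.091ms @ 15/4 + 681.818ms (3/4)
9. 4090.909ms @ 9/2 + 681.818ms (3/4)
10. 4772.727ms @ 21/4 + 340.909ms (3/8)
11. 5113.636ms @ 45/8 + 340.909ms (3/8)

note 4 onset = 9/7b = 1168.831ms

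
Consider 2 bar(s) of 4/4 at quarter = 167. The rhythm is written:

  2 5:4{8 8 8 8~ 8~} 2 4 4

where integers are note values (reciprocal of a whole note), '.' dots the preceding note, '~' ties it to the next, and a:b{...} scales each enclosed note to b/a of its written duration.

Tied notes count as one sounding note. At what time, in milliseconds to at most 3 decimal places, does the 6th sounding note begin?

note 6 onset = 6b = 2155.689ms

1. 0.0ms @ 0 + 718.563ms (2)
2. 718.563ms @ 2 + 143.713ms (2/5)
3. 862.275ms @ 12/5 + 143.713ms (2/5)
4. 1005.988ms @ 14/5 + 143.713ms (2/5)
5. 1149.701ms @ 16/5 + 1005.988ms (14/5)
6. 2155.689ms @ 6 + 359.281ms (1)
7. 2514.97ms @ 7 + 359.281ms (1)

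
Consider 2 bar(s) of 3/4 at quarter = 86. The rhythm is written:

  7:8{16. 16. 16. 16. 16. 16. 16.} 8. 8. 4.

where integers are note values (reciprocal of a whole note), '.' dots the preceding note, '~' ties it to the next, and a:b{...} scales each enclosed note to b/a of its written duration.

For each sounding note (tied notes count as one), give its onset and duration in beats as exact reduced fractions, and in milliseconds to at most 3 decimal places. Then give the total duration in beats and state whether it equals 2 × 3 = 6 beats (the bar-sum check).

1) 0.0ms=0b +299.003ms=3/7b
2) 299.003ms=3/7b +299.003ms=3/7b
3) 598.007ms=6/7b +299.003ms=3/7b
4) 897.01ms=9/7b +299.003ms=3/7b
5) 1196.013ms=12/7b +299.003ms=3/7b
6) 1495.017ms=15/7b +299.003ms=3/7b
7) 1794.02ms=18/7b +299.003ms=3/7b
8) 2093.023ms=3b +523.256ms=3/4b
9) 2616.279ms=15/4b +523.256ms=3/4b
10) 3139.535ms=9/2b +1046.512ms=3/2b
Σ=6b of 6 (86bpm 3/4) — PASS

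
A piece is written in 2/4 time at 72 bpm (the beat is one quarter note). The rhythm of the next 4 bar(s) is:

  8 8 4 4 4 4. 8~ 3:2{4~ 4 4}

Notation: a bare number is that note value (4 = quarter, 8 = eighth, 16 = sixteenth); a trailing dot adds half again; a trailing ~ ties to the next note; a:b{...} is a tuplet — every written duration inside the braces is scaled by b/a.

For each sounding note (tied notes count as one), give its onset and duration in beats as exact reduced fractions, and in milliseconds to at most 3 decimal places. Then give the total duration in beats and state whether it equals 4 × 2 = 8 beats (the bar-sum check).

1) 0.0ms=0b +416.667ms=1/2b
2) 416.667ms=1/2b +416.667ms=1/2b
3) 833.333ms=1b +833.333ms=1b
4) 1666.667ms=2b +833.333ms=1b
5) 2500.0ms=3b +833.333ms=1b
6) 3333.333ms=4b +1250.0ms=3/2b
7) 4583.333ms=11/2b +1527.778ms=11/6b
8) 6111.111ms=22/3b +555.556ms=2/3b
Σ=8b of 8 (72bpm 2/4) — PASS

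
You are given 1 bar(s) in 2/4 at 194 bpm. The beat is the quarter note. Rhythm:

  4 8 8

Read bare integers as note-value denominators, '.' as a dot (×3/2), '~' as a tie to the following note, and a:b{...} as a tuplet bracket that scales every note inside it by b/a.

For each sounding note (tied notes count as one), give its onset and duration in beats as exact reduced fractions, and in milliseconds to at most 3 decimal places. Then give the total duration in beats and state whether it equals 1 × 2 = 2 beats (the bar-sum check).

1) 0.0ms=0b +309.278ms=1b
2) 309.278ms=1b +154.639ms=1/2b
3) 463.918ms=3/2b +154.639ms=1/2b
Σ=2b of 2 (194bpm 2/4) — PASS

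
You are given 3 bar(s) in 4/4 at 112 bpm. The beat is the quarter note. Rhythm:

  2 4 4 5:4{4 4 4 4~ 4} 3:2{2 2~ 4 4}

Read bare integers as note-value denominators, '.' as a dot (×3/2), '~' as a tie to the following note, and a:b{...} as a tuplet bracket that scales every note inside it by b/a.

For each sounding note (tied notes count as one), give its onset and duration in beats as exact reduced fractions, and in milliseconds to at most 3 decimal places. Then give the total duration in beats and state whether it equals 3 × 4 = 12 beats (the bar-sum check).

1) 0.0ms=0b +1071.429ms=2b
2) 1071.429ms=2b +535.714ms=1b
3) 1607.143ms=3b +535.714ms=1b
4) 2142.857ms=4b +428.571ms=4/5b
5) 2571.429ms=24/5b +428.571ms=4/5b
6) 3000.0ms=28/5b +428.571ms=4/5b
7) 3428.571ms=32/5b +857.143ms=8/5b
8) 4285.714ms=8b +714.286ms=4/3b
9) 5000.0ms=28/3b +1071.429ms=2b
10) 6071.429ms=34/3b +357.143ms=2/3b
Σ=12b of 12 (112bpm 4/4) — PASS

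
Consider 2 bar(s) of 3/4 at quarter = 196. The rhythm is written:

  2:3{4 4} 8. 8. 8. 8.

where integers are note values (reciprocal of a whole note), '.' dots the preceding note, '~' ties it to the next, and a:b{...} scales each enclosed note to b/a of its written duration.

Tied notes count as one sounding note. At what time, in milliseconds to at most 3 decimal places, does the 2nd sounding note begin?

note 2 onset = 3/2b = 459.184ms

1. 0.0ms @ 0 + 459.184ms (3/2)
2. 459.184ms @ 3/2 + 459.184ms (3/2)
3. 918.367ms @ 3 + 229.592ms (3/4)
4. 1147.959ms @ 15/4 + 229.592ms (3/4)
5. 1377.551ms @ 9/2 + 229.592ms (3/4)
6. 1607.143ms @ 21/4 + 229.592ms (3/4)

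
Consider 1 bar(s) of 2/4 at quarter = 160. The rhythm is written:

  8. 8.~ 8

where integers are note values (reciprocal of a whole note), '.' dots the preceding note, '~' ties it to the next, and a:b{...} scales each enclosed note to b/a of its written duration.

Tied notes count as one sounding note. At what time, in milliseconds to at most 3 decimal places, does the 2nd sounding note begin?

1. 0.0ms @ 0 + 281.25ms (3/4)
2. 281.25ms @ 3/4 + 468.75ms (5/4)

note 2 onset = 3/4b = 281.25ms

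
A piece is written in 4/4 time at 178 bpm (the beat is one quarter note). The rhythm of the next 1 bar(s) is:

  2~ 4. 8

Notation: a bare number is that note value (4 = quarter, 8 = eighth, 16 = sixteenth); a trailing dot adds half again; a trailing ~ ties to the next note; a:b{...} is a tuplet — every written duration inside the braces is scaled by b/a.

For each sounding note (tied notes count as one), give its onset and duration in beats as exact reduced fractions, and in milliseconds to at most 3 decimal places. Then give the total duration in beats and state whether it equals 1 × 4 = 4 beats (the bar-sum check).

1) 0.0ms=0b +1179.775ms=7/2b
2) 1179.775ms=7/2b +168.539ms=1/2b
Σ=4b of 4 (178bpm 4/4) — PASS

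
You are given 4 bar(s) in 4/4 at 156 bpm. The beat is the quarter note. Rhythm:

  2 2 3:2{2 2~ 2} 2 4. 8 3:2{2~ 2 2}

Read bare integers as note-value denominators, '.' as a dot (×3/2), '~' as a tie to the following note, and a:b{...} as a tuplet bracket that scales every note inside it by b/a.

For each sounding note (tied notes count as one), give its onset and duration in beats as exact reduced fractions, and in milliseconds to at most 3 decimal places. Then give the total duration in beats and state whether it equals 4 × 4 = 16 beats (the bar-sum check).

1) 0.0ms=0b +769.231ms=2b
2) 769.231ms=2b +769.231ms=2b
3) 1538.462ms=4b +512.821ms=4/3b
4) 2051.282ms=16/3b +1025.641ms=8/3b
5) 3076.923ms=8b +769.231ms=2b
6) 3846.154ms=10b +576.923ms=3/2b
7) 4423.077ms=23/2b +192.308ms=1/2b
8) 4615.385ms=12b +1025.641ms=8/3b
9) 5641.026ms=44/3b +512.821ms=4/3b
Σ=16b of 16 (156bpm 4/4) — PASS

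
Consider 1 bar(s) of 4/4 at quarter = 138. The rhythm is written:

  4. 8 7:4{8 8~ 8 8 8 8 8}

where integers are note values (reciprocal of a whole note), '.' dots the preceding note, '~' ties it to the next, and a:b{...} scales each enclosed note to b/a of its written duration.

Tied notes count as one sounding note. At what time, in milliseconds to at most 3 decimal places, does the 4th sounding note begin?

1. 0.0ms @ 0 + 652.174ms (3/2)
2. 652.174ms @ 3/2 + 217.391ms (1/2)
3. 869.565ms @ 2 + 124.224ms (2/7)
4. 993.789ms @ 16/7 + 248.447ms (4/7)
5. 1242.236ms @ 20/7 + 124.224ms (2/7)
6. 1366.46ms @ 22/7 + 124.224ms (2/7)
7. 1490.683ms @ 24/7 + 124.224ms (2/7)
8. 1614.907ms @ 26/7 + 124.224ms (2/7)

note 4 onset = 16/7b = 993.789ms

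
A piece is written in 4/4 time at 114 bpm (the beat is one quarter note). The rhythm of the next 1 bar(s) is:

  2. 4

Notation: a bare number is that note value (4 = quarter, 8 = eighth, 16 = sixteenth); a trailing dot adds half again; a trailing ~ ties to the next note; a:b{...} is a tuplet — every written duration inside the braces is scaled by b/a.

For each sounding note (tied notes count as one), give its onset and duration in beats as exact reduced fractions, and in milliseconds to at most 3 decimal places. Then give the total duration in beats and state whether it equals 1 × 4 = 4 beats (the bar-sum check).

1) 0.0ms=0b +1578.947ms=3b
2) 1578.947ms=3b +526.316ms=1b
Σ=4b of 4 (114bpm 4/4) — PASS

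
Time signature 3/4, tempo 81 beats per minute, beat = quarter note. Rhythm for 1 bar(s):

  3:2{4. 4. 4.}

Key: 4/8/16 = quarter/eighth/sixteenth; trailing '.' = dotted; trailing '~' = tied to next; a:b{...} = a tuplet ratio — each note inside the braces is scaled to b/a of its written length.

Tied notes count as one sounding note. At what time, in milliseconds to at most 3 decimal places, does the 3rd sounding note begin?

note 3 onset = 2b = 1481.481ms

1. 0.0ms @ 0 + 740.741ms (1)
2. 740.741ms @ 1 + 740.741ms (1)
3. 1481.481ms @ 2 + 740.741ms (1)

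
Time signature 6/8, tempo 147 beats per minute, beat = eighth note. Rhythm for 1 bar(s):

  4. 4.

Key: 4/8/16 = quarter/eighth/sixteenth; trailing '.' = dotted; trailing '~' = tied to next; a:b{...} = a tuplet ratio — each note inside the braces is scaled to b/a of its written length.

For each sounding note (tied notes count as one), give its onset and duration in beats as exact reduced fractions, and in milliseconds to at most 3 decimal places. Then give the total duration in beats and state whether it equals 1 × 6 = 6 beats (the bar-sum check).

1) 0.0ms=0b +1224.49ms=3b
2) 1224.49ms=3b +1224.49ms=3b
Σ=6b of 6 (147bpm 6/8) — PASS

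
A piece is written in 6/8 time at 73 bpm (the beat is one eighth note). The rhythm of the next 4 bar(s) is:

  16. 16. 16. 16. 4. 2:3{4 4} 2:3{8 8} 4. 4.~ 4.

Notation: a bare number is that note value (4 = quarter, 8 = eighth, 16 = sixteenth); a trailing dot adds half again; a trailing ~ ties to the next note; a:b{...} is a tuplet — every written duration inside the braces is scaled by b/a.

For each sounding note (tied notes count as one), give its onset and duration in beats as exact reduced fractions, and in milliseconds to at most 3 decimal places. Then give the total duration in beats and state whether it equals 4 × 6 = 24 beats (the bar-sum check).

1) 0.0ms=0b +616.438ms=3/4b
2) 616.438ms=3/4b +616.438ms=3/4b
3) 1232.877ms=3/2b +616.438ms=3/4b
4) 1849.315ms=9/4b +616.438ms=3/4b
5) 2465.753ms=3b +2465.753ms=3b
6) 4931.507ms=6b +2465.753ms=3b
7) 7397.26ms=9b +2465.753ms=3b
8) 9863.014ms=12b +1232.877ms=3/2b
9) 11095.89ms=27/2b +1232.877ms=3/2b
10) 12328.767ms=15b +2465.753ms=3b
11) 14794.521ms=18b +4931.507ms=6b
Σ=24b of 24 (73bpm 6/8) — PASS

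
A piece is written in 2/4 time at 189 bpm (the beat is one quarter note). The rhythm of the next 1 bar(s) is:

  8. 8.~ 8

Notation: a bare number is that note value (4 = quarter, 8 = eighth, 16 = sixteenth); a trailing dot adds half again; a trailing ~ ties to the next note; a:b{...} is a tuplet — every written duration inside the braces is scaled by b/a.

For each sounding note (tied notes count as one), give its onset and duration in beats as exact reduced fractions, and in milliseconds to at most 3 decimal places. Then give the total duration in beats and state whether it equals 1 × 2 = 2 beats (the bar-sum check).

1) 0.0ms=0b +238.095ms=3/4b
2) 238.095ms=3/4b +396.825ms=5/4b
Σ=2b of 2 (189bpm 2/4) — PASS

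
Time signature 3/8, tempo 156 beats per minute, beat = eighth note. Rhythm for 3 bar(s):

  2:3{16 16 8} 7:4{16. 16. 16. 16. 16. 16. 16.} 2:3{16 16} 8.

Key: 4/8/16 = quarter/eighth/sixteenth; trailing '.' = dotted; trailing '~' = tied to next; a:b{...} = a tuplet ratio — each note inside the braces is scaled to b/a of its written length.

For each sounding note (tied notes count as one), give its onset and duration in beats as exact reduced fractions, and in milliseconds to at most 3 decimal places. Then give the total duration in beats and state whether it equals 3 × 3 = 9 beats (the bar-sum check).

1) 0.0ms=0b +288.462ms=3/4b
2) 288.462ms=3/4b +288.462ms=3/4b
3) 576.923ms=3/2b +576.923ms=3/2b
4) 1153.846ms=3b +164.835ms=3/7b
5) 1318.681ms=24/7b +164.835ms=3/7b
6) 1483.516ms=27/7b +164.835ms=3/7b
7) 1648.352ms=30/7b +164.835ms=3/7b
8) 1813.187ms=33/7b +164.835ms=3/7b
9) 1978.022ms=36/7b +164.835ms=3/7b
10) 2142.857ms=39/7b +164.835ms=3/7b
11) 2307.692ms=6b +288.462ms=3/4b
12) 2596.154ms=27/4b +288.462ms=3/4b
13) 2884.615ms=15/2b +576.923ms=3/2b
Σ=9b of 9 (156bpm 3/8) — PASS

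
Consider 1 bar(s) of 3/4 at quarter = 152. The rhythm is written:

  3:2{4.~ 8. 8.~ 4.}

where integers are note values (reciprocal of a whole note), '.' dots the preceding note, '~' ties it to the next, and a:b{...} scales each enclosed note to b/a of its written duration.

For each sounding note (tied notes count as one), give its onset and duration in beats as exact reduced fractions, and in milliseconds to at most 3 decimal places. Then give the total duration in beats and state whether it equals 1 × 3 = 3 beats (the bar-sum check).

1) 0.0ms=0b +592.105ms=3/2b
2) 592.105ms=3/2b +592.105ms=3/2b
Σ=3b of 3 (152bpm 3/4) — PASS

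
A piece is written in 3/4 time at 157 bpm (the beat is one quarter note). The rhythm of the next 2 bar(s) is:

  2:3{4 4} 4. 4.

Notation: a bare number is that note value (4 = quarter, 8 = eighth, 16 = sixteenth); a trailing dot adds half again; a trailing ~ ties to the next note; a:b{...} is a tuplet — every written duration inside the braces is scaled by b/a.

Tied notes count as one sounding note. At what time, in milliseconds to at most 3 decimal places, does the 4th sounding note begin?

1. 0.0ms @ 0 + 573.248ms (3/2)
2. 573.248ms @ 3/2 + 573.248ms (3/2)
3. 1146.497ms @ 3 + 573.248ms (3/2)
4. 1719.745ms @ 9/2 + 573.248ms (3/2)

note 4 onset = 9/2b = 1719.745ms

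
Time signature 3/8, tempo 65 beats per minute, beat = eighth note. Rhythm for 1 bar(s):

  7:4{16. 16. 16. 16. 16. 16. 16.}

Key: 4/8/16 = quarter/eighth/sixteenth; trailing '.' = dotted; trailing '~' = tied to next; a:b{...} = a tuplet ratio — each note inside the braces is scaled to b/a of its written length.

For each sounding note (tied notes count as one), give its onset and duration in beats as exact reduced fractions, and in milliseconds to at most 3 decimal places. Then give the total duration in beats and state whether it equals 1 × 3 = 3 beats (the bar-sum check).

1) 0.0ms=0b +395.604ms=3/7b
2) 395.604ms=3/7b +395.604ms=3/7b
3) 791.209ms=6/7b +395.604ms=3/7b
4) 1186.813ms=9/7b +395.604ms=3/7b
5) 1582.418ms=12/7b +395.604ms=3/7b
6) 1978.022ms=15/7b +395.604ms=3/7b
7) 2373.626ms=18/7b +395.604ms=3/7b
Σ=3b of 3 (65bpm 3/8) — PASS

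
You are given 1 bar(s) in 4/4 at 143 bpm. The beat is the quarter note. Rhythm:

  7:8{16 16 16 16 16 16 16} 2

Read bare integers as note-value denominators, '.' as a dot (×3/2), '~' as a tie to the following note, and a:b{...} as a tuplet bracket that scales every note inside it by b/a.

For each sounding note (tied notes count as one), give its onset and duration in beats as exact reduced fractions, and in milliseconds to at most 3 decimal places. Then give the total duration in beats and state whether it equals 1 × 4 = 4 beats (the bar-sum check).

1) 0.0ms=0b +119.88ms=2/7b
2) 119.88ms=2/7b +119.88ms=2/7b
3) 239.76ms=4/7b +119.88ms=2/7b
4) 359.64ms=6/7b +119.88ms=2/7b
5) 479.52ms=8/7b +119.88ms=2/7b
6) 599.401ms=10/7b +119.88ms=2/7b
7) 719.281ms=12/7b +119.88ms=2/7b
8) 839.161ms=2b +839.161ms=2b
Σ=4b of 4 (143bpm 4/4) — PASS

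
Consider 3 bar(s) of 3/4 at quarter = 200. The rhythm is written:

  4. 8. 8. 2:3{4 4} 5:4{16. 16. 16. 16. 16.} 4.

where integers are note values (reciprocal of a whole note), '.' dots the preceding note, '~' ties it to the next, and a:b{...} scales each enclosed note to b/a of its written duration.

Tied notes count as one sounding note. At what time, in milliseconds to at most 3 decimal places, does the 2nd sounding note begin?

note 2 onset = 3/2b = 450.0ms

1. 0.0ms @ 0 + 450.0ms (3/2)
2. 450.0ms @ 3/2 + 225.0ms (3/4)
3. 675.0ms @ 9/4 + 225.0ms (3/4)
4. 900.0ms @ 3 + 450.0ms (3/2)
5. 1350.0ms @ 9/2 + 450.0ms (3/2)
6. 1800.0ms @ 6 + 90.0ms (3/10)
7. 1890.0ms @ 63/10 + 90.0ms (3/10)
8. 1980.0ms @ 33/5 + 90.0ms (3/10)
9. 2070.0ms @ 69/10 + 90.0ms (3/10)
10. 2160.0ms @ 36/5 + 90.0ms (3/10)
11. 2250.0ms @ 15/2 + 450.0ms (3/2)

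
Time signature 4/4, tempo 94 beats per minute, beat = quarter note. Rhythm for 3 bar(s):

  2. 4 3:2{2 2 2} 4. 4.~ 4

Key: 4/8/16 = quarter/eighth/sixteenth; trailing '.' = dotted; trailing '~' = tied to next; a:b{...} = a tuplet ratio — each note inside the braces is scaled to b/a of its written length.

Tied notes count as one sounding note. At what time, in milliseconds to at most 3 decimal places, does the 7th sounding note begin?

note 7 onset = 19/2b = 6063.83ms

1. 0.0ms @ 0 + 1914.894ms (3)
2. 1914.894ms @ 3 + 638.298ms (1)
3. 2553.191ms @ 4 + 851.064ms (4/3)
4. 3404.255ms @ 16/3 + 851.064ms (4/3)
5. 4255.319ms @ 20/3 + 851.064ms (4/3)
6. 5106.383ms @ 8 + 957.447ms (3/2)
7. 6063.83ms @ 19/2 + 1595.745ms (5/2)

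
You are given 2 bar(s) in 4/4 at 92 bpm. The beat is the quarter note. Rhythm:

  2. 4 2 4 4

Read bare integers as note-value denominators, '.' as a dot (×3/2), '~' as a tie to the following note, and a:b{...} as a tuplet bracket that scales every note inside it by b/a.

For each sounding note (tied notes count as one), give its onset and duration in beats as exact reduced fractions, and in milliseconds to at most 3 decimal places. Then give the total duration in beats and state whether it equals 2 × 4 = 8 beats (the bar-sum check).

1) 0.0ms=0b +1956.522ms=3b
2) 1956.522ms=3b +652.174ms=1b
3) 2608.696ms=4b +1304.348ms=2b
4) 3913.043ms=6b +652.174ms=1b
5) 4565.217ms=7b +652.174ms=1b
Σ=8b of 8 (92bpm 4/4) — PASS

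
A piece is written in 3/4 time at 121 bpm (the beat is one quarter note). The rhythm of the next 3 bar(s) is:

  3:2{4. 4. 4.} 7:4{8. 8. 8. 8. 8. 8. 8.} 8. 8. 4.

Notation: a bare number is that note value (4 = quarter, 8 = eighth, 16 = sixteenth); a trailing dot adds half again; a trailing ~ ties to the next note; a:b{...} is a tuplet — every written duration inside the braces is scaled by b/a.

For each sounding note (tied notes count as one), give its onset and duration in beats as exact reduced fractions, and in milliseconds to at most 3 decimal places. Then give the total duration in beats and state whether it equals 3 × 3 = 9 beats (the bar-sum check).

1) 0.0ms=0b +495.868ms=1b
2) 495.868ms=1b +495.868ms=1b
3) 991.736ms=2b +495.868ms=1b
4) 1487.603ms=3b +212.515ms=3/7b
5) 1700.118ms=24/7b +212.515ms=3/7b
6) 1912.633ms=27/7b +212.515ms=3/7b
7) 2125.148ms=30/7b +212.515ms=3/7b
8) 2337.662ms=33/7b +212.515ms=3/7b
9) 2550.177ms=36/7b +212.515ms=3/7b
10) 2762.692ms=39/7b +212.515ms=3/7b
11) 2975.207ms=6b +371.901ms=3/4b
12) 3347.107ms=27/4b +371.901ms=3/4b
13) 3719.008ms=15/2b +743.802ms=3/2b
Σ=9b of 9 (121bpm 3/4) — PASS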